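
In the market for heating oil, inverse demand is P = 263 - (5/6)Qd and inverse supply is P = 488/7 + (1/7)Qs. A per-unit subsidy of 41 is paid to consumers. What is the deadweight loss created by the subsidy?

Pre-subsidy: 263 - (5/6)Q = 488/7 + (1/7)Q gives Q* = 198 and P* = 98.
With the rebate, buyers effectively pay Pb = Ps − 41, where Ps is the price sellers receive.
On the curves, Pb = 263 - (5/6)Q and Ps = 488/7 + (1/7)Q; the wedge Ps − Pb = 41 gives 488/7 + (1/7)Q − (263 - (5/6)Q) = 41, so Q' = 240.
Then Pb = 263 − (5/6)·240 = 63 and Ps = 488/7 + (1/7)·240 = 104.
The subsidy expands output by 240 − 198 = 42 past the efficient level; on those units the gap between marginal cost and willingness to pay runs from 0 up to 41.
DWL = ½ × 41 × 42 = 861.

Deadweight loss = 861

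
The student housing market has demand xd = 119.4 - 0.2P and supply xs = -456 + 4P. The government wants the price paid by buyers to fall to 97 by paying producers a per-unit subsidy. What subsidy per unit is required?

Required subsidy s = 42 per unit

At a buyer price of 97, quantity demanded is 119.4 − 0.2·97 = 100.
Sellers supply 100 only when they receive Ps with -456 + 4·Ps = 100, i.e. Ps = 139.
s = Ps − Pb = 139 − 97 = 42.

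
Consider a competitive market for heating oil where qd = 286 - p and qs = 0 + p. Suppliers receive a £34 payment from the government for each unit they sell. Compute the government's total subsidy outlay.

Pre-subsidy: 286 - p = 0 + p gives p* = 143, q* = 143.
With the subsidy, sellers receive ps = pb + 34 for each unit, where pb is the price buyers pay.
Supply in terms of pb becomes qs = 0 + 1(pb + 34) = 34 + pb. Setting this equal to demand: 286 - pb = 34 + pb, so pb = 126.
Sellers receive ps = 126 + 34 = 160; q' = 286 − 1·126 = 160.
Government outlay = subsidy × quantity = 34 × 160 = 5440.

Government cost = £5440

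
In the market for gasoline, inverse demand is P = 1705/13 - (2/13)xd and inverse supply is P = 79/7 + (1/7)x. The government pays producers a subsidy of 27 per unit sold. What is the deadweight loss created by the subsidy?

Pre-subsidy: 1705/13 - (2/13)x = 79/7 + (1/7)x gives x* = 404 and P* = 69.
With the subsidy, sellers receive Ps = Pb + 27 for each unit, where Pb is the price buyers pay.
On the curves, Pb = 1705/13 - (2/13)x and Ps = 79/7 + (1/7)x; the wedge Ps − Pb = 27 gives 79/7 + (1/7)x − (1705/13 - (2/13)x) = 27, so x' = 495.
Then Pb = 1705/13 − (2/13)·495 = 55 and Ps = 79/7 + (1/7)·495 = 82.
The subsidy expands output by 495 − 404 = 91 past the efficient level; on those units the gap between marginal cost and willingness to pay runs from 0 up to 27.
DWL = ½ × 27 × 91 = 1228.5.

Deadweight loss = 1228.5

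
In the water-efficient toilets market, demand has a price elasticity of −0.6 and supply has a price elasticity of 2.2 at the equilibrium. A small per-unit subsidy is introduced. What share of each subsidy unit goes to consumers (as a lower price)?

Consumer share = 11/14

For a small subsidy around the equilibrium, the benefit split depends on the relative slopes, which at a point are proportional to the elasticities.
Buyer share = εs/(εs + |εd|) = 2.2/(2.2 + 0.6) = 11/14; seller share = |εd|/(εs + |εd|) = 3/14.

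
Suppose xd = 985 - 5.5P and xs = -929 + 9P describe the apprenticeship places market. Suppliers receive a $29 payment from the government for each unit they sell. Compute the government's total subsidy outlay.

Government cost = $10382

Pre-subsidy: 985 - 5.5P = -929 + 9P gives P* = 132, x* = 259.
With the subsidy, sellers receive Ps = Pb + 29 for each unit, where Pb is the price buyers pay.
Supply in terms of Pb becomes xs = -929 + 9(Pb + 29) = -668 + 9Pb. Setting this equal to demand: 985 - 5.5Pb = -668 + 9Pb, so Pb = 114.
Sellers receive Ps = 114 + 29 = 143; x' = 985 − 5.5·114 = 358.
Government outlay = subsidy × quantity = 29 × 358 = 10382.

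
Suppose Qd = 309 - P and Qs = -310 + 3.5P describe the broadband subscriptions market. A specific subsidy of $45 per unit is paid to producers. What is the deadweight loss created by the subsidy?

Deadweight loss = $787.5

Pre-subsidy: 309 - P = -310 + 3.5P gives P* = 1238/9, Q* = 1543/9.
With the subsidy, sellers receive Ps = Pb + 45 for each unit, where Pb is the price buyers pay.
Supply in terms of Pb becomes Qs = -310 + 3.5(Pb + 45) = -152.5 + 3.5Pb. Setting this equal to demand: 309 - Pb = -152.5 + 3.5Pb, so Pb = 923/9.
Sellers receive Ps = 923/9 + 45 = 1328/9; Q' = 309 − 1·(923/9) = 1858/9.
The subsidy expands output by 1858/9 − 1543/9 = 35 past the efficient level; on those units the gap between marginal cost and willingness to pay runs from 0 up to 45.
DWL = ½ × 45 × 35 = 787.5.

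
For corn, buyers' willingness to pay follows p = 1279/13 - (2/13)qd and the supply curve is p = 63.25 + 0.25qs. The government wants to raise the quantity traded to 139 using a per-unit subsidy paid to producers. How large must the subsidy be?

At q = 139, from the demand curve buyers pay pb = 1279/13 − (2/13)·139 = 77; from the supply curve sellers need ps = 63.25 + 0.25·139 = 98.
The subsidy must fill the gap: s = ps − pb = 98 − 77 = 21.

Required subsidy s = 21 per unit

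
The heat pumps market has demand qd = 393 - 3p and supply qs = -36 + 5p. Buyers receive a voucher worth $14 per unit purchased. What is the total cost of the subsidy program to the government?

Government cost = $3617.25

Pre-subsidy: 393 - 3p = -36 + 5p gives p* = 53.625, q* = 232.125.
With the rebate, buyers effectively pay pb = ps − 14, where ps is the price sellers receive.
Demand in terms of ps becomes qd = 393 − 3(ps − 14) = 435 - 3ps. Setting this equal to supply: 435 - 3ps = -36 + 5ps, so ps = 58.875.
Buyers pay pb = 58.875 − 14 = 44.875; q' = -36 + 5·58.875 = 258.375.
Government outlay = subsidy × quantity = 14 × 258.375 = 3617.25.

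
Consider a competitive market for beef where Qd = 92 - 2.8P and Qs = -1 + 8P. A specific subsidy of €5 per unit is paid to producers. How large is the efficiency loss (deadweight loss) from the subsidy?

Deadweight loss = 700/27

Pre-subsidy: 92 - 2.8P = -1 + 8P gives P* = 155/18, Q* = 611/9.
With the subsidy, sellers receive Ps = Pb + 5 for each unit, where Pb is the price buyers pay.
Supply in terms of Pb becomes Qs = -1 + 8(Pb + 5) = 39 + 8Pb. Setting this equal to demand: 92 - 2.8Pb = 39 + 8Pb, so Pb = 265/54.
Sellers receive Ps = 265/54 + 5 = 535/54; Q' = 92 − 2.8·(265/54) = 2113/27.
The subsidy expands output by 2113/27 − 611/9 = 280/27 past the efficient level; on those units the gap between marginal cost and willingness to pay runs from 0 up to 5.
DWL = ½ × 5 × 280/27 = 700/27.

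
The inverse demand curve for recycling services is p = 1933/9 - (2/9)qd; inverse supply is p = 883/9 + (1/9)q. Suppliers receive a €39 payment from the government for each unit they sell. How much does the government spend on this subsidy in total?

Government cost = €18213

Pre-subsidy: 1933/9 - (2/9)q = 883/9 + (1/9)q gives q* = 350 and p* = 137.
With the subsidy, sellers receive ps = pb + 39 for each unit, where pb is the price buyers pay.
On the curves, pb = 1933/9 - (2/9)q and ps = 883/9 + (1/9)q; the wedge ps − pb = 39 gives 883/9 + (1/9)q − (1933/9 - (2/9)q) = 39, so q' = 467.
Then pb = 1933/9 − (2/9)·467 = 111 and ps = 883/9 + (1/9)·467 = 150.
Government outlay = subsidy × quantity = 39 × 467 = 18213.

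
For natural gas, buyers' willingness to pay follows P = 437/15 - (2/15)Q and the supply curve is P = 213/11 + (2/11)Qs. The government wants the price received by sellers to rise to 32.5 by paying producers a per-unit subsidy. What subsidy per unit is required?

Required subsidy s = 13 per unit

At a seller price of 32.5, quantity supplied is -106.5 + 5.5·32.5 = 72.25.
Buyers absorb 72.25 only when they pay Pb = 437/15 − (2/15)·72.25 = 19.5.
s = Ps − Pb = 32.5 − 19.5 = 13.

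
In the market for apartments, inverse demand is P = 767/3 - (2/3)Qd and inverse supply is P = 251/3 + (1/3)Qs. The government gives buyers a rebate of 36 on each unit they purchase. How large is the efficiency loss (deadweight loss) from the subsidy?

Pre-subsidy: 767/3 - (2/3)Q = 251/3 + (1/3)Q gives Q* = 172 and P* = 141.
With the rebate, buyers effectively pay Pb = Ps − 36, where Ps is the price sellers receive.
On the curves, Pb = 767/3 - (2/3)Q and Ps = 251/3 + (1/3)Q; the wedge Ps − Pb = 36 gives 251/3 + (1/3)Q − (767/3 - (2/3)Q) = 36, so Q' = 208.
Then Pb = 767/3 − (2/3)·208 = 117 and Ps = 251/3 + (1/3)·208 = 153.
The subsidy expands output by 208 − 172 = 36 past the efficient level; on those units the gap between marginal cost and willingness to pay runs from 0 up to 36.
DWL = ½ × 36 × 36 = 648.

Deadweight loss = 648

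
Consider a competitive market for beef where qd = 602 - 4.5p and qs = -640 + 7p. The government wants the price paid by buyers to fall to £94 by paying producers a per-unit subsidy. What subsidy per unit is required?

At a buyer price of 94, quantity demanded is 602 − 4.5·94 = 179.
Sellers supply 179 only when they receive ps with -640 + 7·ps = 179, i.e. ps = 117.
s = ps − pb = 117 − 94 = 23.

Required subsidy s = £23 per unit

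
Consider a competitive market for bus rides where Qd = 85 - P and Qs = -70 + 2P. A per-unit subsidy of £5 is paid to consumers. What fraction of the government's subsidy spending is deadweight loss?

Pre-subsidy: 85 - P = -70 + 2P gives P* = 155/3, Q* = 100/3.
With the rebate, buyers effectively pay Pb = Ps − 5, where Ps is the price sellers receive.
Demand in terms of Ps becomes Qd = 85 − 1(Ps − 5) = 90 - Ps. Setting this equal to supply: 90 - Ps = -70 + 2Ps, so Ps = 160/3.
Buyers pay Pb = 160/3 − 5 = 145/3; Q' = -70 + 2·(160/3) = 110/3.
ΔCS = ½(100/3 + 110/3)(155/3 − 145/3) = 350/3; ΔPS = ½(100/3 + 110/3)(160/3 − 155/3) = 175/3.
Government spending = 5 × 110/3 = 550/3.
DWL = ½ × 5 × (110/3 − 100/3) = 25/3; fraction = (25/3) / (550/3) = 1/22.

DWL / government spending = 1/22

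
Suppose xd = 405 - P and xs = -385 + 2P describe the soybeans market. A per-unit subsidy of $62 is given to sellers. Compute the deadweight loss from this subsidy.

Deadweight loss = 3844/3

Pre-subsidy: 405 - P = -385 + 2P gives P* = 790/3, x* = 425/3.
With the subsidy, sellers receive Ps = Pb + 62 for each unit, where Pb is the price buyers pay.
Supply in terms of Pb becomes xs = -385 + 2(Pb + 62) = -261 + 2Pb. Setting this equal to demand: 405 - Pb = -261 + 2Pb, so Pb = 222.
Sellers receive Ps = 222 + 62 = 284; x' = 405 − 1·222 = 183.
The subsidy expands output by 183 − 425/3 = 124/3 past the efficient level; on those units the gap between marginal cost and willingness to pay runs from 0 up to 62.
DWL = ½ × 62 × 124/3 = 3844/3.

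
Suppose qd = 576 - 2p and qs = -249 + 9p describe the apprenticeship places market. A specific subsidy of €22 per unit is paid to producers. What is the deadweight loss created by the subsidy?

Deadweight loss = €396

Pre-subsidy: 576 - 2p = -249 + 9p gives p* = 75, q* = 426.
With the subsidy, sellers receive ps = pb + 22 for each unit, where pb is the price buyers pay.
Supply in terms of pb becomes qs = -249 + 9(pb + 22) = -51 + 9pb. Setting this equal to demand: 576 - 2pb = -51 + 9pb, so pb = 57.
Sellers receive ps = 57 + 22 = 79; q' = 576 − 2·57 = 462.
The subsidy expands output by 462 − 426 = 36 past the efficient level; on those units the gap between marginal cost and willingness to pay runs from 0 up to 22.
DWL = ½ × 22 × 36 = 396.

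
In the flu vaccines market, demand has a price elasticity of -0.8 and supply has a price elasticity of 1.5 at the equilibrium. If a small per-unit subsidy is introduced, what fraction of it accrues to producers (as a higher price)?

For a small subsidy around the equilibrium, the benefit split depends on the relative slopes, which at a point are proportional to the elasticities.
Buyer share = εs/(εs + |εd|) = 1.5/(1.5 + 0.8) = 15/23; seller share = |εd|/(εs + |εd|) = 8/23.
So producers capture 8/23 of the subsidy.

Producer share = 8/23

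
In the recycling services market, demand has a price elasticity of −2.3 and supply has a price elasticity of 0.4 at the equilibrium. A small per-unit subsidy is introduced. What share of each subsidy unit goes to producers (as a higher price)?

For a small subsidy around the equilibrium, the benefit split depends on the relative slopes, which at a point are proportional to the elasticities.
Buyer share = εs/(εs + |εd|) = 0.4/(0.4 + 2.3) = 4/27; seller share = |εd|/(εs + |εd|) = 23/27.
So producers capture 23/27 of the subsidy.

Producer share = 23/27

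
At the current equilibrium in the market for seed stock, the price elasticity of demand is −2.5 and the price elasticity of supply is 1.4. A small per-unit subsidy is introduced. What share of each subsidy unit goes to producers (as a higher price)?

Producer share = 25/39

For a small subsidy around the equilibrium, the benefit split depends on the relative slopes, which at a point are proportional to the elasticities.
Buyer share = εs/(εs + |εd|) = 1.4/(1.4 + 2.5) = 14/39; seller share = |εd|/(εs + |εd|) = 25/39.
So producers capture 25/39 of the subsidy.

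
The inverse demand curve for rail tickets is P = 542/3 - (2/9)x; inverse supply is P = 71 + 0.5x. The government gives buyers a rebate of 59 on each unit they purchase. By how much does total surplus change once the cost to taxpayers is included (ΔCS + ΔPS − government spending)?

Pre-subsidy: 542/3 - (2/9)x = 71 + 0.5x gives x* = 1974/13 and P* = 1910/13.
With the rebate, buyers effectively pay Pb = Ps − 59, where Ps is the price sellers receive.
On the curves, Pb = 542/3 - (2/9)x and Ps = 71 + 0.5x; the wedge Ps − Pb = 59 gives 71 + 0.5x − (542/3 - (2/9)x) = 59, so x' = 3036/13.
Then Pb = 542/3 − (2/9)·(3036/13) = 1674/13 and Ps = 71 + 0.5·(3036/13) = 2441/13.
ΔCS = ½(1974/13 + 3036/13)(1910/13 − 1674/13) = 591180/169; ΔPS = ½(1974/13 + 3036/13)(2441/13 − 1910/13) = 1330155/169.
Government spending = 59 × 3036/13 = 179124/13.
Net change = 591180/169 + 1330155/169 − 179124/13 = -31329/13. The loss equals the DWL triangle ½·59·1062/13.

Net change in total surplus = -31329/13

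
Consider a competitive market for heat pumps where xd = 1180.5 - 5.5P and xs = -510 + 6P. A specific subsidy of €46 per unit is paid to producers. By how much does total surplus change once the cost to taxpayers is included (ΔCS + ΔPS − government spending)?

Net change in total surplus = -€3036

Pre-subsidy: 1180.5 - 5.5P = -510 + 6P gives P* = 147, x* = 372.
With the subsidy, sellers receive Ps = Pb + 46 for each unit, where Pb is the price buyers pay.
Supply in terms of Pb becomes xs = -510 + 6(Pb + 46) = -234 + 6Pb. Setting this equal to demand: 1180.5 - 5.5Pb = -234 + 6Pb, so Pb = 123.
Sellers receive Ps = 123 + 46 = 169; x' = 1180.5 − 5.5·123 = 504.
ΔCS = ½(372 + 504)(147 − 123) = 10512; ΔPS = ½(372 + 504)(169 − 147) = 9636.
Government spending = 46 × 504 = 23184.
Net change = 10512 + 9636 − 23184 = -3036. The loss equals the DWL triangle ½·46·132.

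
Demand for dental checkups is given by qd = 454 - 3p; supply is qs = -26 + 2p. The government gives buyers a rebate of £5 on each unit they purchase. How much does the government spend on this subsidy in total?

Government cost = £860

Pre-subsidy: 454 - 3p = -26 + 2p gives p* = 96, q* = 166.
With the rebate, buyers effectively pay pb = ps − 5, where ps is the price sellers receive.
Demand in terms of ps becomes qd = 454 − 3(ps − 5) = 469 - 3ps. Setting this equal to supply: 469 - 3ps = -26 + 2ps, so ps = 99.
Buyers pay pb = 99 − 5 = 94; q' = -26 + 2·99 = 172.
Government outlay = subsidy × quantity = 5 × 172 = 860.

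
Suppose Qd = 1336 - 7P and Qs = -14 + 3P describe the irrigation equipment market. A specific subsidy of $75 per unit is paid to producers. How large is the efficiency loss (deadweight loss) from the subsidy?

Deadweight loss = $5906.25

Pre-subsidy: 1336 - 7P = -14 + 3P gives P* = 135, Q* = 391.
With the subsidy, sellers receive Ps = Pb + 75 for each unit, where Pb is the price buyers pay.
Supply in terms of Pb becomes Qs = -14 + 3(Pb + 75) = 211 + 3Pb. Setting this equal to demand: 1336 - 7Pb = 211 + 3Pb, so Pb = 112.5.
Sellers receive Ps = 112.5 + 75 = 187.5; Q' = 1336 − 7·112.5 = 548.5.
The subsidy expands output by 548.5 − 391 = 157.5 past the efficient level; on those units the gap between marginal cost and willingness to pay runs from 0 up to 75.
DWL = ½ × 75 × 157.5 = 5906.25.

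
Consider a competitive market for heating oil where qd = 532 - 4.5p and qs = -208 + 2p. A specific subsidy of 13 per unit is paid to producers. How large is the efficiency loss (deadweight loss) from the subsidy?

Pre-subsidy: 532 - 4.5p = -208 + 2p gives p* = 1480/13, q* = 256/13.
With the subsidy, sellers receive ps = pb + 13 for each unit, where pb is the price buyers pay.
Supply in terms of pb becomes qs = -208 + 2(pb + 13) = -182 + 2pb. Setting this equal to demand: 532 - 4.5pb = -182 + 2pb, so pb = 1428/13.
Sellers receive ps = 1428/13 + 13 = 1597/13; q' = 532 − 4.5·(1428/13) = 490/13.
The subsidy expands output by 490/13 − 256/13 = 18 past the efficient level; on those units the gap between marginal cost and willingness to pay runs from 0 up to 13.
DWL = ½ × 13 × 18 = 117.

Deadweight loss = 117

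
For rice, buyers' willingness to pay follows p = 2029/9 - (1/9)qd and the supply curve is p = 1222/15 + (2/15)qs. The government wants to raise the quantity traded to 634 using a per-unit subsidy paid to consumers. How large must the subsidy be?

Required subsidy s = 11 per unit

At q = 634, from the demand curve buyers pay pb = 2029/9 − (1/9)·634 = 155; from the supply curve sellers need ps = 1222/15 + (2/15)·634 = 166.
The subsidy must fill the gap: s = ps − pb = 166 − 155 = 11.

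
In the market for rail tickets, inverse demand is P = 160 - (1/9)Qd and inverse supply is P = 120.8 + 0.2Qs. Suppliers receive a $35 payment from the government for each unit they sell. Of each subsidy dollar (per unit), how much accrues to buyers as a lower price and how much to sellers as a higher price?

Buyers gain $12.5 per unit; sellers gain $22.5 per unit

Pre-subsidy: 160 - (1/9)Q = 120.8 + 0.2Q gives Q* = 126 and P* = 146.
With the subsidy, sellers receive Ps = Pb + 35 for each unit, where Pb is the price buyers pay.
On the curves, Pb = 160 - (1/9)Q and Ps = 120.8 + 0.2Q; the wedge Ps − Pb = 35 gives 120.8 + 0.2Q − (160 - (1/9)Q) = 35, so Q' = 238.5.
Then Pb = 160 − (1/9)·238.5 = 133.5 and Ps = 120.8 + 0.2·238.5 = 168.5.
Buyers' price falls by P* − Pb = 146 − 133.5 = 12.5; sellers' price rises by Ps − P* = 168.5 − 146 = 22.5.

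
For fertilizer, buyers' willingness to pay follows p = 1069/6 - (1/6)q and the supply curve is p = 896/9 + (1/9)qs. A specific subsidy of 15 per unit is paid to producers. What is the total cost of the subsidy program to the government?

Pre-subsidy: 1069/6 - (1/6)q = 896/9 + (1/9)q gives q* = 283 and p* = 131.
With the subsidy, sellers receive ps = pb + 15 for each unit, where pb is the price buyers pay.
On the curves, pb = 1069/6 - (1/6)q and ps = 896/9 + (1/9)q; the wedge ps − pb = 15 gives 896/9 + (1/9)q − (1069/6 - (1/6)q) = 15, so q' = 337.
Then pb = 1069/6 − (1/6)·337 = 122 and ps = 896/9 + (1/9)·337 = 137.
Government outlay = subsidy × quantity = 15 × 337 = 5055.

Government cost = 5055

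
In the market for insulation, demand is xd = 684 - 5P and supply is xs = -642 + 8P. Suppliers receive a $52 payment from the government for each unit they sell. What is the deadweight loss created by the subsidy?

Pre-subsidy: 684 - 5P = -642 + 8P gives P* = 102, x* = 174.
With the subsidy, sellers receive Ps = Pb + 52 for each unit, where Pb is the price buyers pay.
Supply in terms of Pb becomes xs = -642 + 8(Pb + 52) = -226 + 8Pb. Setting this equal to demand: 684 - 5Pb = -226 + 8Pb, so Pb = 70.
Sellers receive Ps = 70 + 52 = 122; x' = 684 − 5·70 = 334.
The subsidy expands output by 334 − 174 = 160 past the efficient level; on those units the gap between marginal cost and willingness to pay runs from 0 up to 52.
DWL = ½ × 52 × 160 = 4160.

Deadweight loss = $4160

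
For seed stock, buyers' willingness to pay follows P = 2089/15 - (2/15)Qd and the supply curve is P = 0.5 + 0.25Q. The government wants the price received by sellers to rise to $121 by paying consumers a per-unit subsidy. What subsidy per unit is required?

Required subsidy s = $46 per unit

At a seller price of 121, quantity supplied is -2 + 4·121 = 482.
Buyers absorb 482 only when they pay Pb = 2089/15 − (2/15)·482 = 75.
s = Ps − Pb = 121 − 75 = 46.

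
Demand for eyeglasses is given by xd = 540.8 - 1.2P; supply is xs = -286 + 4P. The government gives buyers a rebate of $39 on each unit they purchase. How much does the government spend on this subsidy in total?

Government cost = $15054

Pre-subsidy: 540.8 - 1.2P = -286 + 4P gives P* = 159, x* = 350.
With the rebate, buyers effectively pay Pb = Ps − 39, where Ps is the price sellers receive.
Demand in terms of Ps becomes xd = 540.8 − 1.2(Ps − 39) = 587.6 - 1.2Ps. Setting this equal to supply: 587.6 - 1.2Ps = -286 + 4Ps, so Ps = 168.
Buyers pay Pb = 168 − 39 = 129; x' = -286 + 4·168 = 386.
Government outlay = subsidy × quantity = 39 × 386 = 15054.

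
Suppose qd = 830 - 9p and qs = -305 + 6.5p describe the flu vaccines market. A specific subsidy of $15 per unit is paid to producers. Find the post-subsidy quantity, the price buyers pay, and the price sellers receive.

q' = 7055/31; buyers pay 2075/31; sellers receive 2540/31

Pre-subsidy: 830 - 9p = -305 + 6.5p gives p* = 2270/31, q* = 5300/31.
With the subsidy, sellers receive ps = pb + 15 for each unit, where pb is the price buyers pay.
Supply in terms of pb becomes qs = -305 + 6.5(pb + 15) = -207.5 + 6.5pb. Setting this equal to demand: 830 - 9pb = -207.5 + 6.5pb, so pb = 2075/31.
Sellers receive ps = 2075/31 + 15 = 2540/31; q' = 830 − 9·(2075/31) = 7055/31.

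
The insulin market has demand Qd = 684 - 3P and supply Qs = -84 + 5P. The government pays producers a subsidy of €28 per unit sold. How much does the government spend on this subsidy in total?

Government cost = €12558

Pre-subsidy: 684 - 3P = -84 + 5P gives P* = 96, Q* = 396.
With the subsidy, sellers receive Ps = Pb + 28 for each unit, where Pb is the price buyers pay.
Supply in terms of Pb becomes Qs = -84 + 5(Pb + 28) = 56 + 5Pb. Setting this equal to demand: 684 - 3Pb = 56 + 5Pb, so Pb = 78.5.
Sellers receive Ps = 78.5 + 28 = 106.5; Q' = 684 − 3·78.5 = 448.5.
Government outlay = subsidy × quantity = 28 × 448.5 = 12558.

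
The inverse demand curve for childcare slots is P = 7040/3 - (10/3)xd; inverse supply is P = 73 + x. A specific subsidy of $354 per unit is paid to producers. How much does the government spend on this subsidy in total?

Government cost = 2790582/13

Pre-subsidy: 7040/3 - (10/3)x = 73 + x gives x* = 6821/13 and P* = 7770/13.
With the subsidy, sellers receive Ps = Pb + 354 for each unit, where Pb is the price buyers pay.
On the curves, Pb = 7040/3 - (10/3)x and Ps = 73 + x; the wedge Ps − Pb = 354 gives 73 + x − (7040/3 - (10/3)x) = 354, so x' = 7883/13.
Then Pb = 7040/3 − (10/3)·(7883/13) = 4230/13 and Ps = 73 + 1·(7883/13) = 8832/13.
Government outlay = subsidy × quantity = 354 × 7883/13 = 2790582/13.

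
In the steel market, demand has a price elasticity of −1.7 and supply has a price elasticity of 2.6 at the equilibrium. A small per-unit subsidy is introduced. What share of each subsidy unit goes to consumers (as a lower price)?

For a small subsidy around the equilibrium, the benefit split depends on the relative slopes, which at a point are proportional to the elasticities.
Buyer share = εs/(εs + |εd|) = 2.6/(2.6 + 1.7) = 26/43; seller share = |εd|/(εs + |εd|) = 17/43.

Consumer share = 26/43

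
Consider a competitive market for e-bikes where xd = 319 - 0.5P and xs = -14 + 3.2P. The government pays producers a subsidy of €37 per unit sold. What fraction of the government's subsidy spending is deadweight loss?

Pre-subsidy: 319 - 0.5P = -14 + 3.2P gives P* = 90, x* = 274.
With the subsidy, sellers receive Ps = Pb + 37 for each unit, where Pb is the price buyers pay.
Supply in terms of Pb becomes xs = -14 + 3.2(Pb + 37) = 104.4 + 3.2Pb. Setting this equal to demand: 319 - 0.5Pb = 104.4 + 3.2Pb, so Pb = 58.
Sellers receive Ps = 58 + 37 = 95; x' = 319 − 0.5·58 = 290.
ΔCS = ½(274 + 290)(90 − 58) = 9024; ΔPS = ½(274 + 290)(95 − 90) = 1410.
Government spending = 37 × 290 = 10730.
DWL = ½ × 37 × (290 − 274) = 296; fraction = 296 / 10730 = 4/145.

DWL / government spending = 4/145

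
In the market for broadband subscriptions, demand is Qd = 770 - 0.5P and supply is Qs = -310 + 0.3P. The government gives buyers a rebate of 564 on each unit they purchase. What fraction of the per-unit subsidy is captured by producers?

Producer share = 0.625

Pre-subsidy: 770 - 0.5P = -310 + 0.3P gives P* = 1350, Q* = 95.
With the rebate, buyers effectively pay Pb = Ps − 564, where Ps is the price sellers receive.
Demand in terms of Ps becomes Qd = 770 − 0.5(Ps − 564) = 1052 - 0.5Ps. Setting this equal to supply: 1052 - 0.5Ps = -310 + 0.3Ps, so Ps = 1702.5.
Buyers pay Pb = 1702.5 − 564 = 1138.5; Q' = -310 + 0.3·1702.5 = 200.75.
Buyers' price falls by P* − Pb = 1350 − 1138.5 = 211.5; sellers' price rises by Ps − P* = 1702.5 − 1350 = 352.5.
So producers capture 352.5/564 = 0.625 of each unit of subsidy.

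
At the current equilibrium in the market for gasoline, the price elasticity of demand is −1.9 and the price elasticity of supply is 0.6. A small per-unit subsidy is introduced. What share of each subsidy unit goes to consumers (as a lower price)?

For a small subsidy around the equilibrium, the benefit split depends on the relative slopes, which at a point are proportional to the elasticities.
Buyer share = εs/(εs + |εd|) = 0.6/(0.6 + 1.9) = 0.24; seller share = |εd|/(εs + |εd|) = 0.76.

Consumer share = 0.24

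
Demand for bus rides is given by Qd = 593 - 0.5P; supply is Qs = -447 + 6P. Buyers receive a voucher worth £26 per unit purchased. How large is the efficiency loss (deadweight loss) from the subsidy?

Deadweight loss = £156

Pre-subsidy: 593 - 0.5P = -447 + 6P gives P* = 160, Q* = 513.
With the rebate, buyers effectively pay Pb = Ps − 26, where Ps is the price sellers receive.
Demand in terms of Ps becomes Qd = 593 − 0.5(Ps − 26) = 606 - 0.5Ps. Setting this equal to supply: 606 - 0.5Ps = -447 + 6Ps, so Ps = 162.
Buyers pay Pb = 162 − 26 = 136; Q' = -447 + 6·162 = 525.
The subsidy expands output by 525 − 513 = 12 past the efficient level; on those units the gap between marginal cost and willingness to pay runs from 0 up to 26.
DWL = ½ × 26 × 12 = 156.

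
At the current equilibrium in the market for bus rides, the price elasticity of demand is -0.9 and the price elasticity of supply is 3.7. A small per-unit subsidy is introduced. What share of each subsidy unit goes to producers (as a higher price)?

For a small subsidy around the equilibrium, the benefit split depends on the relative slopes, which at a point are proportional to the elasticities.
Buyer share = εs/(εs + |εd|) = 3.7/(3.7 + 0.9) = 37/46; seller share = |εd|/(εs + |εd|) = 9/46.
So producers capture 9/46 of the subsidy.

Producer share = 9/46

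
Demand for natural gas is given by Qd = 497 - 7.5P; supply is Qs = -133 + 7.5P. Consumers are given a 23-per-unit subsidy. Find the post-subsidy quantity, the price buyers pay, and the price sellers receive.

Pre-subsidy: 497 - 7.5P = -133 + 7.5P gives P* = 42, Q* = 182.
With the rebate, buyers effectively pay Pb = Ps − 23, where Ps is the price sellers receive.
Demand in terms of Ps becomes Qd = 497 − 7.5(Ps − 23) = 669.5 - 7.5Ps. Setting this equal to supply: 669.5 - 7.5Ps = -133 + 7.5Ps, so Ps = 53.5.
Buyers pay Pb = 53.5 − 23 = 30.5; Q' = -133 + 7.5·53.5 = 268.25.

Q' = 268.25; buyers pay 30.5; sellers receive 53.5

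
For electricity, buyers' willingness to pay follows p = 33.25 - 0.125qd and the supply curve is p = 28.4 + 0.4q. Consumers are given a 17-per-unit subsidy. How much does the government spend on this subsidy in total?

Pre-subsidy: 33.25 - 0.125q = 28.4 + 0.4q gives q* = 194/21 and p* = 674/21.
With the rebate, buyers effectively pay pb = ps − 17, where ps is the price sellers receive.
On the curves, pb = 33.25 - 0.125q and ps = 28.4 + 0.4q; the wedge ps − pb = 17 gives 28.4 + 0.4q − (33.25 - 0.125q) = 17, so q' = 874/21.
Then pb = 33.25 − 0.125·(874/21) = 589/21 and ps = 28.4 + 0.4·(874/21) = 946/21.
Government outlay = subsidy × quantity = 17 × 874/21 = 14858/21.

Government cost = 14858/21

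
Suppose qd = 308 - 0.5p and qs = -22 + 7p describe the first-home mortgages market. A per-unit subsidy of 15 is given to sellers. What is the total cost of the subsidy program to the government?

Pre-subsidy: 308 - 0.5p = -22 + 7p gives p* = 44, q* = 286.
With the subsidy, sellers receive ps = pb + 15 for each unit, where pb is the price buyers pay.
Supply in terms of pb becomes qs = -22 + 7(pb + 15) = 83 + 7pb. Setting this equal to demand: 308 - 0.5pb = 83 + 7pb, so pb = 30.
Sellers receive ps = 30 + 15 = 45; q' = 308 − 0.5·30 = 293.
Government outlay = subsidy × quantity = 15 × 293 = 4395.

Government cost = 4395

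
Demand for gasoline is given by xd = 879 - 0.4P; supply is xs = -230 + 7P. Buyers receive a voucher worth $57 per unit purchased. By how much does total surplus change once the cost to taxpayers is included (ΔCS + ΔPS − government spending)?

Net change in total surplus = -22743/37

Pre-subsidy: 879 - 0.4P = -230 + 7P gives P* = 5545/37, x* = 30305/37.
With the rebate, buyers effectively pay Pb = Ps − 57, where Ps is the price sellers receive.
Demand in terms of Ps becomes xd = 879 − 0.4(Ps − 57) = 901.8 - 0.4Ps. Setting this equal to supply: 901.8 - 0.4Ps = -230 + 7Ps, so Ps = 5659/37.
Buyers pay Pb = 5659/37 − 57 = 3550/37; x' = -230 + 7·(5659/37) = 31103/37.
ΔCS = ½(30305/37 + 31103/37)(5545/37 − 3550/37) = 61254480/1369; ΔPS = ½(30305/37 + 31103/37)(5659/37 − 5545/37) = 3500256/1369.
Government spending = 57 × 31103/37 = 1772871/37.
Net change = 61254480/1369 + 3500256/1369 − 1772871/37 = -22743/37. The loss equals the DWL triangle ½·57·798/37.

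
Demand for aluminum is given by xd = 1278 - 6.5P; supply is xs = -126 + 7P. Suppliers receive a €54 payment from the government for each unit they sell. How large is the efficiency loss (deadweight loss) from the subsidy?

Pre-subsidy: 1278 - 6.5P = -126 + 7P gives P* = 104, x* = 602.
With the subsidy, sellers receive Ps = Pb + 54 for each unit, where Pb is the price buyers pay.
Supply in terms of Pb becomes xs = -126 + 7(Pb + 54) = 252 + 7Pb. Setting this equal to demand: 1278 - 6.5Pb = 252 + 7Pb, so Pb = 76.
Sellers receive Ps = 76 + 54 = 130; x' = 1278 − 6.5·76 = 784.
The subsidy expands output by 784 − 602 = 182 past the efficient level; on those units the gap between marginal cost and willingness to pay runs from 0 up to 54.
DWL = ½ × 54 × 182 = 4914.

Deadweight loss = €4914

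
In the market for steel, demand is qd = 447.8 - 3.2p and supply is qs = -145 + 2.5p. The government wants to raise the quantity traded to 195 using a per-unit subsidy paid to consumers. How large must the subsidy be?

At q = 195, invert demand for the buyer price: pb = (447.8 − 195)/3.2 = 79; invert supply for the seller price: ps = (195 − (-145))/2.5 = 136.
The subsidy must fill the gap: s = ps − pb = 136 − 79 = 57.

Required subsidy s = 57 per unit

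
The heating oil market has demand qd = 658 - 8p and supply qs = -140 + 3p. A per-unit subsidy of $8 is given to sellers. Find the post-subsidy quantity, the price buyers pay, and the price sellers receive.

q' = 1046/11; buyers pay 774/11; sellers receive 862/11

Pre-subsidy: 658 - 8p = -140 + 3p gives p* = 798/11, q* = 854/11.
With the subsidy, sellers receive ps = pb + 8 for each unit, where pb is the price buyers pay.
Supply in terms of pb becomes qs = -140 + 3(pb + 8) = -116 + 3pb. Setting this equal to demand: 658 - 8pb = -116 + 3pb, so pb = 774/11.
Sellers receive ps = 774/11 + 8 = 862/11; q' = 658 − 8·(774/11) = 1046/11.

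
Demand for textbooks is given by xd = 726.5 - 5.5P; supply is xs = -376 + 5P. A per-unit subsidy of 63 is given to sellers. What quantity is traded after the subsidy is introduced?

x' = 314

Pre-subsidy: 726.5 - 5.5P = -376 + 5P gives P* = 105, x* = 149.
With the subsidy, sellers receive Ps = Pb + 63 for each unit, where Pb is the price buyers pay.
Supply in terms of Pb becomes xs = -376 + 5(Pb + 63) = -61 + 5Pb. Setting this equal to demand: 726.5 - 5.5Pb = -61 + 5Pb, so Pb = 75.
Sellers receive Ps = 75 + 63 = 138; x' = 726.5 − 5.5·75 = 314.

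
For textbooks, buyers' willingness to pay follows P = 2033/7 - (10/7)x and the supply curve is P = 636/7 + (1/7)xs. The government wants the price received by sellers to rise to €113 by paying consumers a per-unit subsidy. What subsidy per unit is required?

At a seller price of 113, quantity supplied is -636 + 7·113 = 155.
Buyers absorb 155 only when they pay Pb = 2033/7 − (10/7)·155 = 69.
s = Ps − Pb = 113 − 69 = 44.

Required subsidy s = €44 per unit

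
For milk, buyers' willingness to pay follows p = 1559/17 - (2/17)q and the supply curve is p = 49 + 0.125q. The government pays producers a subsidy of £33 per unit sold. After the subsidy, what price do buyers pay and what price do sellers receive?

Buyers pay £55; sellers receive £88

Pre-subsidy: 1559/17 - (2/17)q = 49 + 0.125q gives q* = 176 and p* = 71.
With the subsidy, sellers receive ps = pb + 33 for each unit, where pb is the price buyers pay.
On the curves, pb = 1559/17 - (2/17)q and ps = 49 + 0.125q; the wedge ps − pb = 33 gives 49 + 0.125q − (1559/17 - (2/17)q) = 33, so q' = 312.
Then pb = 1559/17 − (2/17)·312 = 55 and ps = 49 + 0.125·312 = 88.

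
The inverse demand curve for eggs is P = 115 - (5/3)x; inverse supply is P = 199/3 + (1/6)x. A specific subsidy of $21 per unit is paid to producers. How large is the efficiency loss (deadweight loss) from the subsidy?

Pre-subsidy: 115 - (5/3)x = 199/3 + (1/6)x gives x* = 292/11 and P* = 2335/33.
With the subsidy, sellers receive Ps = Pb + 21 for each unit, where Pb is the price buyers pay.
On the curves, Pb = 115 - (5/3)x and Ps = 199/3 + (1/6)x; the wedge Ps − Pb = 21 gives 199/3 + (1/6)x − (115 - (5/3)x) = 21, so x' = 38.
Then Pb = 115 − (5/3)·38 = 155/3 and Ps = 199/3 + (1/6)·38 = 218/3.
The subsidy expands output by 38 − 292/11 = 126/11 past the efficient level; on those units the gap between marginal cost and willingness to pay runs from 0 up to 21.
DWL = ½ × 21 × 126/11 = 1323/11.

Deadweight loss = 1323/11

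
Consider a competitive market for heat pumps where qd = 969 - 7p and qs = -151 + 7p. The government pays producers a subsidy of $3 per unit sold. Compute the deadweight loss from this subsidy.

Pre-subsidy: 969 - 7p = -151 + 7p gives p* = 80, q* = 409.
With the subsidy, sellers receive ps = pb + 3 for each unit, where pb is the price buyers pay.
Supply in terms of pb becomes qs = -151 + 7(pb + 3) = -130 + 7pb. Setting this equal to demand: 969 - 7pb = -130 + 7pb, so pb = 78.5.
Sellers receive ps = 78.5 + 3 = 81.5; q' = 969 − 7·78.5 = 419.5.
The subsidy expands output by 419.5 − 409 = 10.5 past the efficient level; on those units the gap between marginal cost and willingness to pay runs from 0 up to 3.
DWL = ½ × 3 × 10.5 = 15.75.

Deadweight loss = $15.75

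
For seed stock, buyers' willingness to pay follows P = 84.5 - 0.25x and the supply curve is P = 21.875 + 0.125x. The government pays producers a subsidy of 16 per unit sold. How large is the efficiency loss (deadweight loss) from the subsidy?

Deadweight loss = 1024/3

Pre-subsidy: 84.5 - 0.25x = 21.875 + 0.125x gives x* = 167 and P* = 42.75.
With the subsidy, sellers receive Ps = Pb + 16 for each unit, where Pb is the price buyers pay.
On the curves, Pb = 84.5 - 0.25x and Ps = 21.875 + 0.125x; the wedge Ps − Pb = 16 gives 21.875 + 0.125x − (84.5 - 0.25x) = 16, so x' = 629/3.
Then Pb = 84.5 − 0.25·(629/3) = 385/12 and Ps = 21.875 + 0.125·(629/3) = 577/12.
The subsidy expands output by 629/3 − 167 = 128/3 past the efficient level; on those units the gap between marginal cost and willingness to pay runs from 0 up to 16.
DWL = ½ × 16 × 128/3 = 1024/3.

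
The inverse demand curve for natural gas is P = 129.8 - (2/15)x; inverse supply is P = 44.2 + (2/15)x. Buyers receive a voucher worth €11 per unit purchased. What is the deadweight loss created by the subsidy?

Deadweight loss = €226.875

Pre-subsidy: 129.8 - (2/15)x = 44.2 + (2/15)x gives x* = 321 and P* = 87.
With the rebate, buyers effectively pay Pb = Ps − 11, where Ps is the price sellers receive.
On the curves, Pb = 129.8 - (2/15)x and Ps = 44.2 + (2/15)x; the wedge Ps − Pb = 11 gives 44.2 + (2/15)x − (129.8 - (2/15)x) = 11, so x' = 362.25.
Then Pb = 129.8 − (2/15)·362.25 = 81.5 and Ps = 44.2 + (2/15)·362.25 = 92.5.
The subsidy expands output by 362.25 − 321 = 41.25 past the efficient level; on those units the gap between marginal cost and willingness to pay runs from 0 up to 11.
DWL = ½ × 11 × 41.25 = 226.875.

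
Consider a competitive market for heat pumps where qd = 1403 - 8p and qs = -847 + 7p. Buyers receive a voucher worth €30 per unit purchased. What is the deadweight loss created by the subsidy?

Deadweight loss = €1680

Pre-subsidy: 1403 - 8p = -847 + 7p gives p* = 150, q* = 203.
With the rebate, buyers effectively pay pb = ps − 30, where ps is the price sellers receive.
Demand in terms of ps becomes qd = 1403 − 8(ps − 30) = 1643 - 8ps. Setting this equal to supply: 1643 - 8ps = -847 + 7ps, so ps = 166.
Buyers pay pb = 166 − 30 = 136; q' = -847 + 7·166 = 315.
The subsidy expands output by 315 − 203 = 112 past the efficient level; on those units the gap between marginal cost and willingness to pay runs from 0 up to 30.
DWL = ½ × 30 × 112 = 1680.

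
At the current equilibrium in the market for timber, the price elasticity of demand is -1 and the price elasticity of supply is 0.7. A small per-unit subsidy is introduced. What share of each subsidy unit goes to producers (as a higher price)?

Producer share = 10/17

For a small subsidy around the equilibrium, the benefit split depends on the relative slopes, which at a point are proportional to the elasticities.
Buyer share = εs/(εs + |εd|) = 0.7/(0.7 + 1) = 7/17; seller share = |εd|/(εs + |εd|) = 10/17.
So producers capture 10/17 of the subsidy.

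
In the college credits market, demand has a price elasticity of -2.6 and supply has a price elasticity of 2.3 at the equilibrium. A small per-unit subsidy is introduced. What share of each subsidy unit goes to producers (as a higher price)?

For a small subsidy around the equilibrium, the benefit split depends on the relative slopes, which at a point are proportional to the elasticities.
Buyer share = εs/(εs + |εd|) = 2.3/(2.3 + 2.6) = 23/49; seller share = |εd|/(εs + |εd|) = 26/49.
So producers capture 26/49 of the subsidy.

Producer share = 26/49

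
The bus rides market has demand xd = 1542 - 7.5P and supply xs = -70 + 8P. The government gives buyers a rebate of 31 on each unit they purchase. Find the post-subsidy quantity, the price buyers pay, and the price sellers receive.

x' = 882; buyers pay 88; sellers receive 119

Pre-subsidy: 1542 - 7.5P = -70 + 8P gives P* = 104, x* = 762.
With the rebate, buyers effectively pay Pb = Ps − 31, where Ps is the price sellers receive.
Demand in terms of Ps becomes xd = 1542 − 7.5(Ps − 31) = 1774.5 - 7.5Ps. Setting this equal to supply: 1774.5 - 7.5Ps = -70 + 8Ps, so Ps = 119.
Buyers pay Pb = 119 − 31 = 88; x' = -70 + 8·119 = 882.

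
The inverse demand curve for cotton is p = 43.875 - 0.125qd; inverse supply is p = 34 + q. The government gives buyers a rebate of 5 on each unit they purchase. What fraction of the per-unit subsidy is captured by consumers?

Pre-subsidy: 43.875 - 0.125q = 34 + q gives q* = 79/9 and p* = 385/9.
With the rebate, buyers effectively pay pb = ps − 5, where ps is the price sellers receive.
On the curves, pb = 43.875 - 0.125q and ps = 34 + q; the wedge ps − pb = 5 gives 34 + q − (43.875 - 0.125q) = 5, so q' = 119/9.
Then pb = 43.875 − 0.125·(119/9) = 380/9 and ps = 34 + 1·(119/9) = 425/9.
Buyers' price falls by p* − pb = 385/9 − 380/9 = 5/9; sellers' price rises by ps − p* = 425/9 − 385/9 = 40/9.
So consumers capture (5/9)/5 = 1/9 of each unit of subsidy.

Consumer share = 1/9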